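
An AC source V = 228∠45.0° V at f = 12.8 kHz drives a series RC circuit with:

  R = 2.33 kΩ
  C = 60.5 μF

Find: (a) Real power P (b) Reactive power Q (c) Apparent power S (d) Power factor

Step 1 — Angular frequency: ω = 2π·f = 2π·1.28e+04 = 8.042e+04 rad/s.
Step 2 — Component impedances:
  R: Z = R = 2330 Ω
  C: Z = 1/(jωC) = -j/(ω·C) = 0 - j0.2055 Ω
Step 3 — Series combination: Z_total = R + C = 2330 - j0.2055 Ω = 2330∠-0.0° Ω.
Step 4 — Source phasor: V = 228∠45.0° V = 161.2 + j161.2 V.
Step 5 — Current: I = V / Z = 0.06919 + j0.0692 A = 0.09785∠45.0° A.
Step 6 — Complex power: S = V·I* = 22.31 - j0.001968 VA.
Step 7 — Real power: P = Re(S) = 22.31 W.
Step 8 — Reactive power: Q = Im(S) = -0.001968 VAR.
Step 9 — Apparent power: |S| = 22.31 VA.
Step 10 — Power factor: PF = P/|S| = 1 (leading).

(a) P = 22.31 W  (b) Q = -0.001968 VAR  (c) S = 22.31 VA  (d) PF = 1 (leading)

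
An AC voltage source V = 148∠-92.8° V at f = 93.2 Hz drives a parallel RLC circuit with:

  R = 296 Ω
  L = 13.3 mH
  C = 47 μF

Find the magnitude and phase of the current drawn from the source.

Step 1 — Angular frequency: ω = 2π·f = 2π·93.2 = 585.6 rad/s.
Step 2 — Component impedances:
  R: Z = R = 296 Ω
  L: Z = jωL = j·585.6·0.0133 = 0 + j7.788 Ω
  C: Z = 1/(jωC) = -j/(ω·C) = 0 - j36.33 Ω
Step 3 — Parallel combination: 1/Z_total = 1/R + 1/L + 1/C; Z_total = 0.3316 + j9.902 Ω = 9.908∠88.1° Ω.
Step 4 — Source phasor: V = 148∠-92.8° V = -7.23 - j147.8 V.
Step 5 — Ohm's law: I = V / Z_total = (-7.23 - j147.8) / (0.3316 + j9.902) = -14.94 + j0.2299 A.
Step 6 — Convert to polar: |I| = 14.94 A, ∠I = 179.1°.

I = 14.94∠179.1° A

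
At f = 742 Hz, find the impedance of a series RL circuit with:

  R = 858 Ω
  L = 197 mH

Step 1 — Angular frequency: ω = 2π·f = 2π·742 = 4662 rad/s.
Step 2 — Component impedances:
  R: Z = R = 858 Ω
  L: Z = jωL = j·4662·0.197 = 0 + j918.4 Ω
Step 3 — Series combination: Z_total = R + L = 858 + j918.4 Ω = 1257∠46.9° Ω.

Z = 858 + j918.4 Ω = 1257∠46.9° Ω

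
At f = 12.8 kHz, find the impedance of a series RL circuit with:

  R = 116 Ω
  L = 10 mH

Step 1 — Angular frequency: ω = 2π·f = 2π·1.28e+04 = 8.042e+04 rad/s.
Step 2 — Component impedances:
  R: Z = R = 116 Ω
  L: Z = jωL = j·8.042e+04·0.01 = 0 + j804.2 Ω
Step 3 — Series combination: Z_total = R + L = 116 + j804.2 Ω = 812.6∠81.8° Ω.

Z = 116 + j804.2 Ω = 812.6∠81.8° Ω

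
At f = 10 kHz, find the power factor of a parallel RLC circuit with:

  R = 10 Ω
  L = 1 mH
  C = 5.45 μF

Step 1 — Angular frequency: ω = 2π·f = 2π·1e+04 = 6.283e+04 rad/s.
Step 2 — Component impedances:
  R: Z = R = 10 Ω
  L: Z = jωL = j·6.283e+04·0.001 = 0 + j62.83 Ω
  C: Z = 1/(jωC) = -j/(ω·C) = 0 - j2.92 Ω
Step 3 — Parallel combination: 1/Z_total = 1/R + 1/L + 1/C; Z_total = 0.8575 - j2.8 Ω = 2.928∠-73.0° Ω.
Step 4 — Power factor: PF = cos(φ) = Re(Z)/|Z| = 0.85753/2.9284 = 0.2928.
Step 5 — Type: Im(Z) = -2.8 ⇒ leading (phase φ = -73.0°).

PF = 0.2928 (leading, φ = -73.0°)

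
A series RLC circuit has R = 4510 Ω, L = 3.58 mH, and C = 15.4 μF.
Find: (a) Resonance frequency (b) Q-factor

Step 1 — Resonance condition Im(Z)=0 gives ω₀ = 1/√(LC).
Step 2 — ω₀ = 1/√(0.00358·1.54e-05) = 4259 rad/s.
Step 3 — f₀ = ω₀/(2π) = 677.8 Hz.
Step 4 — Series Q: Q = ω₀L/R = 4259·0.00358/4510 = 0.003381.

(a) f₀ = 677.8 Hz  (b) Q = 0.003381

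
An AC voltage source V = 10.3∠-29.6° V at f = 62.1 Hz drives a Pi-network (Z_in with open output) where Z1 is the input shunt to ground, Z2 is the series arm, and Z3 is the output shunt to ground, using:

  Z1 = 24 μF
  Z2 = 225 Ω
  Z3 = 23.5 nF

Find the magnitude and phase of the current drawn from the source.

Step 1 — Angular frequency: ω = 2π·f = 2π·62.1 = 390.2 rad/s.
Step 2 — Component impedances:
  Z1: Z = 1/(jωC) = -j/(ω·C) = 0 - j106.8 Ω
  Z2: Z = R = 225 Ω
  Z3: Z = 1/(jωC) = -j/(ω·C) = 0 - j1.091e+05 Ω
Step 3 — With open output, the series arm Z2 and the output shunt Z3 appear in series to ground: Z2 + Z3 = 225 - j1.091e+05 Ω.
Step 4 — Parallel with input shunt Z1: Z_in = Z1 || (Z2 + Z3) = 0.0002153 - j106.7 Ω = 106.7∠-90.0° Ω.
Step 5 — Source phasor: V = 10.3∠-29.6° V = 8.956 - j5.088 V.
Step 6 — Ohm's law: I = V / Z_total = (8.956 - j5.088) / (0.0002153 - j106.7) = 0.04769 + j0.08395 A.
Step 7 — Convert to polar: |I| = 0.09655 A, ∠I = 60.4°.

I = 0.09655∠60.4° A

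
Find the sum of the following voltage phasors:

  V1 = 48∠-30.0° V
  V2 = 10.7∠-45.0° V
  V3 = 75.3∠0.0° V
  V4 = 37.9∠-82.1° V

Step 1 — Convert each phasor to rectangular form:
  V1 = 48·(cos(-30.0°) + j·sin(-30.0°)) = 41.57 - j24 V
  V2 = 10.7·(cos(-45.0°) + j·sin(-45.0°)) = 7.566 - j7.566 V
  V3 = 75.3·(cos(0.0°) + j·sin(0.0°)) = 75.3 V
  V4 = 37.9·(cos(-82.1°) + j·sin(-82.1°)) = 5.209 - j37.54 V
Step 2 — Sum components: V_total = 129.6 - j69.11 V.
Step 3 — Convert to polar: |V_total| = 146.9 V, ∠V_total = -28.1°.

V_total = 146.9∠-28.1° V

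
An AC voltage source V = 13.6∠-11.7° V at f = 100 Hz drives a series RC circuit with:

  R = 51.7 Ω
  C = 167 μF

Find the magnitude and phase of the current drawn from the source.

Step 1 — Angular frequency: ω = 2π·f = 2π·100 = 628.3 rad/s.
Step 2 — Component impedances:
  R: Z = R = 51.7 Ω
  C: Z = 1/(jωC) = -j/(ω·C) = 0 - j9.53 Ω
Step 3 — Series combination: Z_total = R + C = 51.7 - j9.53 Ω = 52.57∠-10.4° Ω.
Step 4 — Source phasor: V = 13.6∠-11.7° V = 13.32 - j2.758 V.
Step 5 — Ohm's law: I = V / Z_total = (13.32 - j2.758) / (51.7 - j9.53) = 0.2586 - j0.005668 A.
Step 6 — Convert to polar: |I| = 0.2587 A, ∠I = -1.3°.

I = 0.2587∠-1.3° A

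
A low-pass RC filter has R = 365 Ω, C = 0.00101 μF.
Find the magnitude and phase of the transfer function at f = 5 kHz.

Step 1 — Angular frequency: ω = 2π·5000 = 3.142e+04 rad/s.
Step 2 — Transfer function: H(jω) = 1/(1 + jωRC).
Step 3 — Denominator: 1 + jωRC = 1 + j·3.142e+04·365·1.01e-09 = 1 + j0.01158.
Step 4 — H = 0.9999 - j0.01158.
Step 5 — Magnitude: |H| = 0.9999 (-0.0 dB); phase: φ = -0.7°.

|H| = 0.9999 (-0.0 dB), φ = -0.7°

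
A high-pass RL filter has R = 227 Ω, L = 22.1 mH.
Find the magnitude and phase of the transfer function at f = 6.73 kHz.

Step 1 — Angular frequency: ω = 2π·6730 = 4.229e+04 rad/s.
Step 2 — Transfer function: H(jω) = jωL/(R + jωL).
Step 3 — Numerator jωL = j·934.5; denominator R + jωL = 227 + j934.5.
Step 4 — H = 0.9443 + j0.2294.
Step 5 — Magnitude: |H| = 0.9717 (-0.2 dB); phase: φ = 13.7°.

|H| = 0.9717 (-0.2 dB), φ = 13.7°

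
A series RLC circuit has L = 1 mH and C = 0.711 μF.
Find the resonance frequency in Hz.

Step 1 — Resonance condition Im(Z)=0 gives ω₀ = 1/√(LC).
Step 2 — ω₀ = 1/√(0.001·7.11e-07) = 3.75e+04 rad/s.
Step 3 — f₀ = ω₀/(2π) = 5969 Hz.

f₀ = 5969 Hz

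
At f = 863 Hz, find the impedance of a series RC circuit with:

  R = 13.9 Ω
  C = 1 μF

Step 1 — Angular frequency: ω = 2π·f = 2π·863 = 5422 rad/s.
Step 2 — Component impedances:
  R: Z = R = 13.9 Ω
  C: Z = 1/(jωC) = -j/(ω·C) = 0 - j184.4 Ω
Step 3 — Series combination: Z_total = R + C = 13.9 - j184.4 Ω = 184.9∠-85.7° Ω.

Z = 13.9 - j184.4 Ω = 184.9∠-85.7° Ω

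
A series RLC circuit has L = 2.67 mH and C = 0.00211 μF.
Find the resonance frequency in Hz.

Step 1 — Resonance condition Im(Z)=0 gives ω₀ = 1/√(LC).
Step 2 — ω₀ = 1/√(0.00267·2.11e-09) = 4.213e+05 rad/s.
Step 3 — f₀ = ω₀/(2π) = 6.705e+04 Hz.

f₀ = 6.705e+04 Hz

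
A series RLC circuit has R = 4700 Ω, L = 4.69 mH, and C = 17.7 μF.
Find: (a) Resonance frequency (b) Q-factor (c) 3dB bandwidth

Step 1 — Resonance condition Im(Z)=0 gives ω₀ = 1/√(LC).
Step 2 — ω₀ = 1/√(0.00469·1.77e-05) = 3471 rad/s.
Step 3 — f₀ = ω₀/(2π) = 552.4 Hz.
Step 4 — Series Q: Q = ω₀L/R = 3471·0.00469/4700 = 0.003463.
Step 5 — 3dB bandwidth: Δω = ω₀/Q = 1.002e+06 rad/s; BW = Δω/(2π) = 1.595e+05 Hz.

(a) f₀ = 552.4 Hz  (b) Q = 0.003463  (c) BW = 1.595e+05 Hz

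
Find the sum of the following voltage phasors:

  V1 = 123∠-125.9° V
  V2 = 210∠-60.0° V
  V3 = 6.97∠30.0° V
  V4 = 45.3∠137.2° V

Step 1 — Convert each phasor to rectangular form:
  V1 = 123·(cos(-125.9°) + j·sin(-125.9°)) = -72.12 - j99.64 V
  V2 = 210·(cos(-60.0°) + j·sin(-60.0°)) = 105 - j181.9 V
  V3 = 6.97·(cos(30.0°) + j·sin(30.0°)) = 6.036 + j3.485 V
  V4 = 45.3·(cos(137.2°) + j·sin(137.2°)) = -33.24 + j30.78 V
Step 2 — Sum components: V_total = 5.674 - j247.2 V.
Step 3 — Convert to polar: |V_total| = 247.3 V, ∠V_total = -88.7°.

V_total = 247.3∠-88.7° V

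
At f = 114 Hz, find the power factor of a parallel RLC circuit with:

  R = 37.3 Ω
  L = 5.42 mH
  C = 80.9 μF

Step 1 — Angular frequency: ω = 2π·f = 2π·114 = 716.3 rad/s.
Step 2 — Component impedances:
  R: Z = R = 37.3 Ω
  L: Z = jωL = j·716.3·0.00542 = 0 + j3.882 Ω
  C: Z = 1/(jωC) = -j/(ω·C) = 0 - j17.26 Ω
Step 3 — Parallel combination: 1/Z_total = 1/R + 1/L + 1/C; Z_total = 0.6608 + j4.92 Ω = 4.965∠82.4° Ω.
Step 4 — Power factor: PF = cos(φ) = Re(Z)/|Z| = 0.6608/4.965 = 0.1331.
Step 5 — Type: Im(Z) = 4.92 ⇒ lagging (phase φ = 82.4°).

PF = 0.1331 (lagging, φ = 82.4°)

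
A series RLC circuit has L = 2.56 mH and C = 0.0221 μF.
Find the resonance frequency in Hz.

Step 1 — Resonance condition Im(Z)=0 gives ω₀ = 1/√(LC).
Step 2 — ω₀ = 1/√(0.00256·2.21e-08) = 1.329e+05 rad/s.
Step 3 — f₀ = ω₀/(2π) = 2.116e+04 Hz.

f₀ = 2.116e+04 Hz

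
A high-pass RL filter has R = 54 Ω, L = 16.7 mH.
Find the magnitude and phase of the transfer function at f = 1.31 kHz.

Step 1 — Angular frequency: ω = 2π·1310 = 8231 rad/s.
Step 2 — Transfer function: H(jω) = jωL/(R + jωL).
Step 3 — Numerator jωL = j·137.5; denominator R + jωL = 54 + j137.5.
Step 4 — H = 0.8663 + j0.3403.
Step 5 — Magnitude: |H| = 0.9308 (-0.6 dB); phase: φ = 21.4°.

|H| = 0.9308 (-0.6 dB), φ = 21.4°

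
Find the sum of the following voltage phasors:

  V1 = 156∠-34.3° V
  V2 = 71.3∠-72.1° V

Step 1 — Convert each phasor to rectangular form:
  V1 = 156·(cos(-34.3°) + j·sin(-34.3°)) = 128.9 - j87.91 V
  V2 = 71.3·(cos(-72.1°) + j·sin(-72.1°)) = 21.91 - j67.85 V
Step 2 — Sum components: V_total = 150.8 - j155.8 V.
Step 3 — Convert to polar: |V_total| = 216.8 V, ∠V_total = -45.9°.

V_total = 216.8∠-45.9° V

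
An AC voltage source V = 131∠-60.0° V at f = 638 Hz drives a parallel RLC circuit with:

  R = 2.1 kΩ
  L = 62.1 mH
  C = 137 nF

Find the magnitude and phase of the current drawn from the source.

Step 1 — Angular frequency: ω = 2π·f = 2π·638 = 4009 rad/s.
Step 2 — Component impedances:
  R: Z = R = 2100 Ω
  L: Z = jωL = j·4009·0.0621 = 0 + j248.9 Ω
  C: Z = 1/(jωC) = -j/(ω·C) = 0 - j1821 Ω
Step 3 — Parallel combination: 1/Z_total = 1/R + 1/L + 1/C; Z_total = 38.86 + j283 Ω = 285.7∠82.2° Ω.
Step 4 — Source phasor: V = 131∠-60.0° V = 65.5 - j113.4 V.
Step 5 — Ohm's law: I = V / Z_total = (65.5 - j113.4) / (38.86 + j283) = -0.3622 - j0.2812 A.
Step 6 — Convert to polar: |I| = 0.4586 A, ∠I = -142.2°.

I = 0.4586∠-142.2° A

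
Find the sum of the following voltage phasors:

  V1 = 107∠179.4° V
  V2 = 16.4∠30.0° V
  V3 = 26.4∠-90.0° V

Step 1 — Convert each phasor to rectangular form:
  V1 = 107·(cos(179.4°) + j·sin(179.4°)) = -107 + j1.12 V
  V2 = 16.4·(cos(30.0°) + j·sin(30.0°)) = 14.2 + j8.2 V
  V3 = 26.4·(cos(-90.0°) + j·sin(-90.0°)) = 0 - j26.4 V
Step 2 — Sum components: V_total = -92.79 - j17.08 V.
Step 3 — Convert to polar: |V_total| = 94.35 V, ∠V_total = -169.6°.

V_total = 94.35∠-169.6° V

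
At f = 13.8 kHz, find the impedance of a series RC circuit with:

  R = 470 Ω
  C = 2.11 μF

Step 1 — Angular frequency: ω = 2π·f = 2π·1.38e+04 = 8.671e+04 rad/s.
Step 2 — Component impedances:
  R: Z = R = 470 Ω
  C: Z = 1/(jωC) = -j/(ω·C) = 0 - j5.466 Ω
Step 3 — Series combination: Z_total = R + C = 470 - j5.466 Ω = 470∠-0.7° Ω.

Z = 470 - j5.466 Ω = 470∠-0.7° Ω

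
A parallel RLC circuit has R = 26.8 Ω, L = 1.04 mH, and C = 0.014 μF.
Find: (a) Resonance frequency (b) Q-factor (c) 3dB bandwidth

Step 1 — Resonance: ω₀ = 1/√(LC) = 1/√(0.00104·1.4e-08) = 2.621e+05 rad/s.
Step 2 — f₀ = ω₀/(2π) = 4.171e+04 Hz.
Step 3 — Parallel Q: Q = R/(ω₀L) = 26.8/(2.621e+05·0.00104) = 0.09833.
Step 4 — Bandwidth: Δω = ω₀/Q = 2.665e+06 rad/s; BW = Δω/(2π) = 4.242e+05 Hz.

(a) f₀ = 4.171e+04 Hz  (b) Q = 0.09833  (c) BW = 4.242e+05 Hz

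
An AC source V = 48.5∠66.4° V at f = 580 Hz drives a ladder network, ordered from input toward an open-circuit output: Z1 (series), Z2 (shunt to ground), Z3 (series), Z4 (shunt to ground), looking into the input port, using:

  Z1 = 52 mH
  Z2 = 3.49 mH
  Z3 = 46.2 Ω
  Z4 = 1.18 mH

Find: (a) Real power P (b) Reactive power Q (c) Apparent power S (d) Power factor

Step 1 — Angular frequency: ω = 2π·f = 2π·580 = 3644 rad/s.
Step 2 — Component impedances:
  Z1: Z = jωL = j·3644·0.052 = 0 + j189.5 Ω
  Z2: Z = jωL = j·3644·0.00349 = 0 + j12.72 Ω
  Z3: Z = R = 46.2 Ω
  Z4: Z = jωL = j·3644·0.00118 = 0 + j4.3 Ω
Step 3 — Ladder network (open output): work backward from the far end, alternating series and parallel combinations. Z_in = 3.083 + j201.1 Ω = 201.1∠89.1° Ω.
Step 4 — Source phasor: V = 48.5∠66.4° V = 19.42 + j44.44 V.
Step 5 — Current: I = V / Z = 0.2224 - j0.09315 A = 0.2412∠-22.7° A.
Step 6 — Complex power: S = V·I* = 0.1793 + j11.7 VA.
Step 7 — Real power: P = Re(S) = 0.1793 W.
Step 8 — Reactive power: Q = Im(S) = 11.7 VAR.
Step 9 — Apparent power: |S| = 11.7 VA.
Step 10 — Power factor: PF = P/|S| = 0.01533 (lagging).

(a) P = 0.1793 W  (b) Q = 11.7 VAR  (c) S = 11.7 VA  (d) PF = 0.01533 (lagging)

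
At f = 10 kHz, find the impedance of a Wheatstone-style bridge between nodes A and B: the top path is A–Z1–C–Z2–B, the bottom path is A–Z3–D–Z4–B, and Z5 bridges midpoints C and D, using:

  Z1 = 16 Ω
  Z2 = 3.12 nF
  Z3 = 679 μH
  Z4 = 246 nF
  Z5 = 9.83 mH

Step 1 — Angular frequency: ω = 2π·f = 2π·1e+04 = 6.283e+04 rad/s.
Step 2 — Component impedances:
  Z1: Z = R = 16 Ω
  Z2: Z = 1/(jωC) = -j/(ω·C) = 0 - j5101 Ω
  Z3: Z = jωL = j·6.283e+04·0.000679 = 0 + j42.66 Ω
  Z4: Z = 1/(jωC) = -j/(ω·C) = 0 - j64.7 Ω
  Z5: Z = jωL = j·6.283e+04·0.00983 = 0 + j617.6 Ω
Step 3 — Bridge requires nodal analysis (the Z5 bridge couples midpoints C and D, so the two paths cannot be reduced to a simple series/parallel combination). Setting node B to ground and injecting 1 A at node A, the 3-node admittance system at A, C, D solves to V_A = Z_AB = 0.07644 - j24.67 Ω = 24.67∠-89.8° Ω.

Z = 0.07644 - j24.67 Ω = 24.67∠-89.8° Ω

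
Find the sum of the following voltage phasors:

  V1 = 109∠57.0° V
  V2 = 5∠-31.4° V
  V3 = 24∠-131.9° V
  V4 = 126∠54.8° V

Step 1 — Convert each phasor to rectangular form:
  V1 = 109·(cos(57.0°) + j·sin(57.0°)) = 59.37 + j91.42 V
  V2 = 5·(cos(-31.4°) + j·sin(-31.4°)) = 4.268 - j2.605 V
  V3 = 24·(cos(-131.9°) + j·sin(-131.9°)) = -16.03 - j17.86 V
  V4 = 126·(cos(54.8°) + j·sin(54.8°)) = 72.63 + j103 V
Step 2 — Sum components: V_total = 120.2 + j173.9 V.
Step 3 — Convert to polar: |V_total| = 211.4 V, ∠V_total = 55.3°.

V_total = 211.4∠55.3° V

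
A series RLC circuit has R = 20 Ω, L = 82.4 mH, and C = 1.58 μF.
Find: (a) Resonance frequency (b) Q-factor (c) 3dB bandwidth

Step 1 — Resonance condition Im(Z)=0 gives ω₀ = 1/√(LC).
Step 2 — ω₀ = 1/√(0.0824·1.58e-06) = 2771 rad/s.
Step 3 — f₀ = ω₀/(2π) = 441.1 Hz.
Step 4 — Series Q: Q = ω₀L/R = 2771·0.0824/20 = 11.42.
Step 5 — 3dB bandwidth: Δω = ω₀/Q = 242.7 rad/s; BW = Δω/(2π) = 38.63 Hz.

(a) f₀ = 441.1 Hz  (b) Q = 11.42  (c) BW = 38.63 Hz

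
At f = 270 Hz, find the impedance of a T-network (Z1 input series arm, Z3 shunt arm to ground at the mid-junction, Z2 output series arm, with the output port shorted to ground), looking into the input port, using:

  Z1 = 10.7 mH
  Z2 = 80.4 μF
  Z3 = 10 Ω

Step 1 — Angular frequency: ω = 2π·f = 2π·270 = 1696 rad/s.
Step 2 — Component impedances:
  Z1: Z = jωL = j·1696·0.0107 = 0 + j18.15 Ω
  Z2: Z = 1/(jωC) = -j/(ω·C) = 0 - j7.332 Ω
  Z3: Z = R = 10 Ω
Step 3 — With the output port shorted to ground, the output series arm Z2 runs from the junction to ground; the shunt arm Z3 also runs from the junction to ground. They appear in parallel: Z3 || Z2 = 3.496 - j4.768 Ω.
Step 4 — Series with input arm Z1: Z_in = Z1 + (Z3 || Z2) = 3.496 + j13.38 Ω = 13.83∠75.4° Ω.

Z = 3.496 + j13.38 Ω = 13.83∠75.4° Ω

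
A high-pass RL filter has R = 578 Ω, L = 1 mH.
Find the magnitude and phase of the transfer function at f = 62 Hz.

Step 1 — Angular frequency: ω = 2π·62 = 389.6 rad/s.
Step 2 — Transfer function: H(jω) = jωL/(R + jωL).
Step 3 — Numerator jωL = j·0.3896; denominator R + jωL = 578 + j0.3896.
Step 4 — H = 4.542e-07 + j0.000674.
Step 5 — Magnitude: |H| = 0.000674 (-63.4 dB); phase: φ = 90.0°.

|H| = 0.000674 (-63.4 dB), φ = 90.0°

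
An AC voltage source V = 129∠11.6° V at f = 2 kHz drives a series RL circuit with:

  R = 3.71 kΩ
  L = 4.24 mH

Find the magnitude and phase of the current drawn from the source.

Step 1 — Angular frequency: ω = 2π·f = 2π·2000 = 1.257e+04 rad/s.
Step 2 — Component impedances:
  R: Z = R = 3710 Ω
  L: Z = jωL = j·1.257e+04·0.00424 = 0 + j53.28 Ω
Step 3 — Series combination: Z_total = R + L = 3710 + j53.28 Ω = 3710∠0.8° Ω.
Step 4 — Source phasor: V = 129∠11.6° V = 126.4 + j25.94 V.
Step 5 — Ohm's law: I = V / Z_total = (126.4 + j25.94) / (3710 + j53.28) = 0.03415 + j0.006501 A.
Step 6 — Convert to polar: |I| = 0.03477 A, ∠I = 10.8°.

I = 0.03477∠10.8° A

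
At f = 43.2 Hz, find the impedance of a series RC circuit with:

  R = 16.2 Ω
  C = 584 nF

Step 1 — Angular frequency: ω = 2π·f = 2π·43.2 = 271.4 rad/s.
Step 2 — Component impedances:
  R: Z = R = 16.2 Ω
  C: Z = 1/(jωC) = -j/(ω·C) = 0 - j6308 Ω
Step 3 — Series combination: Z_total = R + C = 16.2 - j6308 Ω = 6308∠-89.9° Ω.

Z = 16.2 - j6308 Ω = 6308∠-89.9° Ω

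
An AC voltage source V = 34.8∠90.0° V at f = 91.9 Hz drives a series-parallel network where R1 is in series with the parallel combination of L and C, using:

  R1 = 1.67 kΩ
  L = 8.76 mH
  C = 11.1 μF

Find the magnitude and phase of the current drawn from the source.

Step 1 — Angular frequency: ω = 2π·f = 2π·91.9 = 577.4 rad/s.
Step 2 — Component impedances:
  R1: Z = R = 1670 Ω
  L: Z = jωL = j·577.4·0.00876 = 0 + j5.058 Ω
  C: Z = 1/(jωC) = -j/(ω·C) = 0 - j156 Ω
Step 3 — Parallel branch: L || C = 1/(1/L + 1/C) = 0 + j5.228 Ω.
Step 4 — Series with R1: Z_total = R1 + (L || C) = 1670 + j5.228 Ω = 1670∠0.2° Ω.
Step 5 — Source phasor: V = 34.8∠90.0° V = 0 + j34.8 V.
Step 6 — Ohm's law: I = V / Z_total = (0 + j34.8) / (1670 + j5.228) = 6.523e-05 + j0.02084 A.
Step 7 — Convert to polar: |I| = 0.02084 A, ∠I = 89.8°.

I = 0.02084∠89.8° A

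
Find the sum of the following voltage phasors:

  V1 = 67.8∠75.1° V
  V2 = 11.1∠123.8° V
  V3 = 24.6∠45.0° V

Step 1 — Convert each phasor to rectangular form:
  V1 = 67.8·(cos(75.1°) + j·sin(75.1°)) = 17.43 + j65.52 V
  V2 = 11.1·(cos(123.8°) + j·sin(123.8°)) = -6.175 + j9.224 V
  V3 = 24.6·(cos(45.0°) + j·sin(45.0°)) = 17.39 + j17.39 V
Step 2 — Sum components: V_total = 28.65 + j92.14 V.
Step 3 — Convert to polar: |V_total| = 96.49 V, ∠V_total = 72.7°.

V_total = 96.49∠72.7° V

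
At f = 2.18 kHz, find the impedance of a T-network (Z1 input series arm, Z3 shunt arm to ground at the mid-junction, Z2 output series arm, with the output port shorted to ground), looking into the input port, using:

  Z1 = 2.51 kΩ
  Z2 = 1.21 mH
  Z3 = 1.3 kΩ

Step 1 — Angular frequency: ω = 2π·f = 2π·2180 = 1.37e+04 rad/s.
Step 2 — Component impedances:
  Z1: Z = R = 2510 Ω
  Z2: Z = jωL = j·1.37e+04·0.00121 = 0 + j16.57 Ω
  Z3: Z = R = 1300 Ω
Step 3 — With the output port shorted to ground, the output series arm Z2 runs from the junction to ground; the shunt arm Z3 also runs from the junction to ground. They appear in parallel: Z3 || Z2 = 0.2113 + j16.57 Ω.
Step 4 — Series with input arm Z1: Z_in = Z1 + (Z3 || Z2) = 2510 + j16.57 Ω = 2510∠0.4° Ω.

Z = 2510 + j16.57 Ω = 2510∠0.4° Ω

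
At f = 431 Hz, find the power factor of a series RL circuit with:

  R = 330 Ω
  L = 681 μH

Step 1 — Angular frequency: ω = 2π·f = 2π·431 = 2708 rad/s.
Step 2 — Component impedances:
  R: Z = R = 330 Ω
  L: Z = jωL = j·2708·0.000681 = 0 + j1.844 Ω
Step 3 — Series combination: Z_total = R + L = 330 + j1.844 Ω = 330∠0.3° Ω.
Step 4 — Power factor: PF = cos(φ) = Re(Z)/|Z| = 330/330 = 1.
Step 5 — Type: Im(Z) = 1.844 ⇒ lagging (phase φ = 0.3°).

PF = 1 (lagging, φ = 0.3°)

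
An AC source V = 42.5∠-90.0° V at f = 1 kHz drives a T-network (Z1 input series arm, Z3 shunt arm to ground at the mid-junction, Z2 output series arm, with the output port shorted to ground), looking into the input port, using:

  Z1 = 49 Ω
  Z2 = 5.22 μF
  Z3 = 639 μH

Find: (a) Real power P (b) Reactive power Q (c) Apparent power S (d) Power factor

Step 1 — Angular frequency: ω = 2π·f = 2π·1000 = 6283 rad/s.
Step 2 — Component impedances:
  Z1: Z = R = 49 Ω
  Z2: Z = 1/(jωC) = -j/(ω·C) = 0 - j30.49 Ω
  Z3: Z = jωL = j·6283·0.000639 = 0 + j4.015 Ω
Step 3 — With the output port shorted to ground, the output series arm Z2 runs from the junction to ground; the shunt arm Z3 also runs from the junction to ground. They appear in parallel: Z3 || Z2 = 0 + j4.624 Ω.
Step 4 — Series with input arm Z1: Z_in = Z1 + (Z3 || Z2) = 49 + j4.624 Ω = 49.22∠5.4° Ω.
Step 5 — Source phasor: V = 42.5∠-90.0° V = 0 - j42.5 V.
Step 6 — Current: I = V / Z = -0.08112 - j0.8597 A = 0.8635∠-95.4° A.
Step 7 — Complex power: S = V·I* = 36.54 + j3.448 VA.
Step 8 — Real power: P = Re(S) = 36.54 W.
Step 9 — Reactive power: Q = Im(S) = 3.448 VAR.
Step 10 — Apparent power: |S| = 36.7 VA.
Step 11 — Power factor: PF = P/|S| = 0.9956 (lagging).

(a) P = 36.54 W  (b) Q = 3.448 VAR  (c) S = 36.7 VA  (d) PF = 0.9956 (lagging)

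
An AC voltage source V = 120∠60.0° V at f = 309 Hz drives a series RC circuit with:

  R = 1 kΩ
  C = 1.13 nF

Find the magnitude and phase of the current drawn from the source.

Step 1 — Angular frequency: ω = 2π·f = 2π·309 = 1942 rad/s.
Step 2 — Component impedances:
  R: Z = R = 1000 Ω
  C: Z = 1/(jωC) = -j/(ω·C) = 0 - j4.558e+05 Ω
Step 3 — Series combination: Z_total = R + C = 1000 - j4.558e+05 Ω = 4.558e+05∠-89.9° Ω.
Step 4 — Source phasor: V = 120∠60.0° V = 60 + j103.9 V.
Step 5 — Ohm's law: I = V / Z_total = (60 + j103.9) / (1000 - j4.558e+05) = -0.0002277 + j0.0001321 A.
Step 6 — Convert to polar: |I| = 0.0002633 A, ∠I = 149.9°.

I = 0.0002633∠149.9° A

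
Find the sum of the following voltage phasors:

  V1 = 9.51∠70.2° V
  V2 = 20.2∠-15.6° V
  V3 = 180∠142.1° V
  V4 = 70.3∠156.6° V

Step 1 — Convert each phasor to rectangular form:
  V1 = 9.51·(cos(70.2°) + j·sin(70.2°)) = 3.221 + j8.948 V
  V2 = 20.2·(cos(-15.6°) + j·sin(-15.6°)) = 19.46 - j5.432 V
  V3 = 180·(cos(142.1°) + j·sin(142.1°)) = -142 + j110.6 V
  V4 = 70.3·(cos(156.6°) + j·sin(156.6°)) = -64.52 + j27.92 V
Step 2 — Sum components: V_total = -183.9 + j142 V.
Step 3 — Convert to polar: |V_total| = 232.3 V, ∠V_total = 142.3°.

V_total = 232.3∠142.3° V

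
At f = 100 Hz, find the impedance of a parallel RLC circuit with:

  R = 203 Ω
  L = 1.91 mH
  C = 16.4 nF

Step 1 — Angular frequency: ω = 2π·f = 2π·100 = 628.3 rad/s.
Step 2 — Component impedances:
  R: Z = R = 203 Ω
  L: Z = jωL = j·628.3·0.00191 = 0 + j1.2 Ω
  C: Z = 1/(jωC) = -j/(ω·C) = 0 - j9.705e+04 Ω
Step 3 — Parallel combination: 1/Z_total = 1/R + 1/L + 1/C; Z_total = 0.007095 + j1.2 Ω = 1.2∠89.7° Ω.

Z = 0.007095 + j1.2 Ω = 1.2∠89.7° Ω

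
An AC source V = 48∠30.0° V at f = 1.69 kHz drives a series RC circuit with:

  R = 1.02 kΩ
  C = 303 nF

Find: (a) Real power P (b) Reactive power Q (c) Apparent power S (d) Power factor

Step 1 — Angular frequency: ω = 2π·f = 2π·1690 = 1.062e+04 rad/s.
Step 2 — Component impedances:
  R: Z = R = 1020 Ω
  C: Z = 1/(jωC) = -j/(ω·C) = 0 - j310.8 Ω
Step 3 — Series combination: Z_total = R + C = 1020 - j310.8 Ω = 1066∠-16.9° Ω.
Step 4 — Source phasor: V = 48∠30.0° V = 41.57 + j24 V.
Step 5 — Current: I = V / Z = 0.03073 + j0.03289 A = 0.04502∠46.9° A.
Step 6 — Complex power: S = V·I* = 2.067 - j0.6298 VA.
Step 7 — Real power: P = Re(S) = 2.067 W.
Step 8 — Reactive power: Q = Im(S) = -0.6298 VAR.
Step 9 — Apparent power: |S| = 2.161 VA.
Step 10 — Power factor: PF = P/|S| = 0.9566 (leading).

(a) P = 2.067 W  (b) Q = -0.6298 VAR  (c) S = 2.161 VA  (d) PF = 0.9566 (leading)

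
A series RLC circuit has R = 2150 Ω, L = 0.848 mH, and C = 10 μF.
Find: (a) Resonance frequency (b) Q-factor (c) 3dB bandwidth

Step 1 — Resonance condition Im(Z)=0 gives ω₀ = 1/√(LC).
Step 2 — ω₀ = 1/√(0.000848·1e-05) = 1.086e+04 rad/s.
Step 3 — f₀ = ω₀/(2π) = 1728 Hz.
Step 4 — Series Q: Q = ω₀L/R = 1.086e+04·0.000848/2150 = 0.004283.
Step 5 — 3dB bandwidth: Δω = ω₀/Q = 2.535e+06 rad/s; BW = Δω/(2π) = 4.035e+05 Hz.

(a) f₀ = 1728 Hz  (b) Q = 0.004283  (c) BW = 4.035e+05 Hz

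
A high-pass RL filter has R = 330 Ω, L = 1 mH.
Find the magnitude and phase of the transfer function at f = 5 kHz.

Step 1 — Angular frequency: ω = 2π·5000 = 3.142e+04 rad/s.
Step 2 — Transfer function: H(jω) = jωL/(R + jωL).
Step 3 — Numerator jωL = j·31.42; denominator R + jωL = 330 + j31.42.
Step 4 — H = 0.008982 + j0.09434.
Step 5 — Magnitude: |H| = 0.09477 (-20.5 dB); phase: φ = 84.6°.

|H| = 0.09477 (-20.5 dB), φ = 84.6°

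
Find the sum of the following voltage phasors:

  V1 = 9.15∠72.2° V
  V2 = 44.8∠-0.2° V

Step 1 — Convert each phasor to rectangular form:
  V1 = 9.15·(cos(72.2°) + j·sin(72.2°)) = 2.797 + j8.712 V
  V2 = 44.8·(cos(-0.2°) + j·sin(-0.2°)) = 44.8 - j0.1564 V
Step 2 — Sum components: V_total = 47.6 + j8.556 V.
Step 3 — Convert to polar: |V_total| = 48.36 V, ∠V_total = 10.2°.

V_total = 48.36∠10.2° V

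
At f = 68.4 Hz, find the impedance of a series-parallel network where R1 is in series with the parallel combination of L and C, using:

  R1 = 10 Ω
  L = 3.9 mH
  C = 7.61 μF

Step 1 — Angular frequency: ω = 2π·f = 2π·68.4 = 429.8 rad/s.
Step 2 — Component impedances:
  R1: Z = R = 10 Ω
  L: Z = jωL = j·429.8·0.0039 = 0 + j1.676 Ω
  C: Z = 1/(jωC) = -j/(ω·C) = 0 - j305.8 Ω
Step 3 — Parallel branch: L || C = 1/(1/L + 1/C) = 0 + j1.685 Ω.
Step 4 — Series with R1: Z_total = R1 + (L || C) = 10 + j1.685 Ω = 10.14∠9.6° Ω.

Z = 10 + j1.685 Ω = 10.14∠9.6° Ω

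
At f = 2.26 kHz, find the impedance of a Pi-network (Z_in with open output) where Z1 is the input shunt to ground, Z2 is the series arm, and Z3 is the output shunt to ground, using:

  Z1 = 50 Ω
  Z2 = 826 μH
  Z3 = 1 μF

Step 1 — Angular frequency: ω = 2π·f = 2π·2260 = 1.42e+04 rad/s.
Step 2 — Component impedances:
  Z1: Z = R = 50 Ω
  Z2: Z = jωL = j·1.42e+04·0.000826 = 0 + j11.73 Ω
  Z3: Z = 1/(jωC) = -j/(ω·C) = 0 - j70.42 Ω
Step 3 — With open output, the series arm Z2 and the output shunt Z3 appear in series to ground: Z2 + Z3 = 0 - j58.69 Ω.
Step 4 — Parallel with input shunt Z1: Z_in = Z1 || (Z2 + Z3) = 28.97 - j24.68 Ω = 38.06∠-40.4° Ω.

Z = 28.97 - j24.68 Ω = 38.06∠-40.4° Ω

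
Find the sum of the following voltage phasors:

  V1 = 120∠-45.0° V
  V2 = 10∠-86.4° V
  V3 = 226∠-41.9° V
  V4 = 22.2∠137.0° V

Step 1 — Convert each phasor to rectangular form:
  V1 = 120·(cos(-45.0°) + j·sin(-45.0°)) = 84.85 - j84.85 V
  V2 = 10·(cos(-86.4°) + j·sin(-86.4°)) = 0.6279 - j9.98 V
  V3 = 226·(cos(-41.9°) + j·sin(-41.9°)) = 168.2 - j150.9 V
  V4 = 22.2·(cos(137.0°) + j·sin(137.0°)) = -16.24 + j15.14 V
Step 2 — Sum components: V_total = 237.5 - j230.6 V.
Step 3 — Convert to polar: |V_total| = 331 V, ∠V_total = -44.2°.

V_total = 331∠-44.2° V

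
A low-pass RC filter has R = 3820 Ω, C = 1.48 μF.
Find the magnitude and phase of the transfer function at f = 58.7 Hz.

Step 1 — Angular frequency: ω = 2π·58.7 = 368.8 rad/s.
Step 2 — Transfer function: H(jω) = 1/(1 + jωRC).
Step 3 — Denominator: 1 + jωRC = 1 + j·368.8·3820·1.48e-06 = 1 + j2.085.
Step 4 — H = 0.187 - j0.3899.
Step 5 — Magnitude: |H| = 0.4324 (-7.3 dB); phase: φ = -64.4°.

|H| = 0.4324 (-7.3 dB), φ = -64.4°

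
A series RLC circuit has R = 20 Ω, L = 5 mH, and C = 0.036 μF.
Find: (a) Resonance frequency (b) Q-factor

Step 1 — Resonance condition Im(Z)=0 gives ω₀ = 1/√(LC).
Step 2 — ω₀ = 1/√(0.005·3.6e-08) = 7.454e+04 rad/s.
Step 3 — f₀ = ω₀/(2π) = 1.186e+04 Hz.
Step 4 — Series Q: Q = ω₀L/R = 7.454e+04·0.005/20 = 18.63.

(a) f₀ = 1.186e+04 Hz  (b) Q = 18.63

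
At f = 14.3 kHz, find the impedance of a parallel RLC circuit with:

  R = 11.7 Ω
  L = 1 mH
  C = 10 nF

Step 1 — Angular frequency: ω = 2π·f = 2π·1.43e+04 = 8.985e+04 rad/s.
Step 2 — Component impedances:
  R: Z = R = 11.7 Ω
  L: Z = jωL = j·8.985e+04·0.001 = 0 + j89.85 Ω
  C: Z = 1/(jωC) = -j/(ω·C) = 0 - j1113 Ω
Step 3 — Parallel combination: 1/Z_total = 1/R + 1/L + 1/C; Z_total = 11.53 + j1.381 Ω = 11.62∠6.8° Ω.

Z = 11.53 + j1.381 Ω = 11.62∠6.8° Ω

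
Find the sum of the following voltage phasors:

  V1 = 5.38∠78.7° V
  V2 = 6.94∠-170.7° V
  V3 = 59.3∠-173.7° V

Step 1 — Convert each phasor to rectangular form:
  V1 = 5.38·(cos(78.7°) + j·sin(78.7°)) = 1.054 + j5.276 V
  V2 = 6.94·(cos(-170.7°) + j·sin(-170.7°)) = -6.849 - j1.122 V
  V3 = 59.3·(cos(-173.7°) + j·sin(-173.7°)) = -58.94 - j6.507 V
Step 2 — Sum components: V_total = -64.74 - j2.353 V.
Step 3 — Convert to polar: |V_total| = 64.78 V, ∠V_total = -177.9°.

V_total = 64.78∠-177.9° V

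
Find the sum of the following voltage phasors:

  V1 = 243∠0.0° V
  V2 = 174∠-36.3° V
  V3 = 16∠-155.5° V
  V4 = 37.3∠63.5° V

Step 1 — Convert each phasor to rectangular form:
  V1 = 243·(cos(0.0°) + j·sin(0.0°)) = 243 V
  V2 = 174·(cos(-36.3°) + j·sin(-36.3°)) = 140.2 - j103 V
  V3 = 16·(cos(-155.5°) + j·sin(-155.5°)) = -14.56 - j6.635 V
  V4 = 37.3·(cos(63.5°) + j·sin(63.5°)) = 16.64 + j33.38 V
Step 2 — Sum components: V_total = 385.3 - j76.26 V.
Step 3 — Convert to polar: |V_total| = 392.8 V, ∠V_total = -11.2°.

V_total = 392.8∠-11.2° V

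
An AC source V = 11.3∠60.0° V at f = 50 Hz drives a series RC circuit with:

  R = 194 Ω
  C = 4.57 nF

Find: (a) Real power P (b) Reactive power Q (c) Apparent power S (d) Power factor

Step 1 — Angular frequency: ω = 2π·f = 2π·50 = 314.2 rad/s.
Step 2 — Component impedances:
  R: Z = R = 194 Ω
  C: Z = 1/(jωC) = -j/(ω·C) = 0 - j6.965e+05 Ω
Step 3 — Series combination: Z_total = R + C = 194 - j6.965e+05 Ω = 6.965e+05∠-90.0° Ω.
Step 4 — Source phasor: V = 11.3∠60.0° V = 5.65 + j9.786 V.
Step 5 — Current: I = V / Z = -1.405e-05 + j8.116e-06 A = 1.622e-05∠150.0° A.
Step 6 — Complex power: S = V·I* = 5.106e-08 - j0.0001833 VA.
Step 7 — Real power: P = Re(S) = 5.106e-08 W.
Step 8 — Reactive power: Q = Im(S) = -0.0001833 VAR.
Step 9 — Apparent power: |S| = 0.0001833 VA.
Step 10 — Power factor: PF = P/|S| = 0.0002785 (leading).

(a) P = 5.106e-08 W  (b) Q = -0.0001833 VAR  (c) S = 0.0001833 VA  (d) PF = 0.0002785 (leading)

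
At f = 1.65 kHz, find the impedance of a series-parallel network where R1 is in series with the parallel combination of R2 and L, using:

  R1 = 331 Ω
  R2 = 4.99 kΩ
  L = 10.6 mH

Step 1 — Angular frequency: ω = 2π·f = 2π·1650 = 1.037e+04 rad/s.
Step 2 — Component impedances:
  R1: Z = R = 331 Ω
  R2: Z = R = 4990 Ω
  L: Z = jωL = j·1.037e+04·0.0106 = 0 + j109.9 Ω
Step 3 — Parallel branch: R2 || L = 1/(1/R2 + 1/L) = 2.419 + j109.8 Ω.
Step 4 — Series with R1: Z_total = R1 + (R2 || L) = 333.4 + j109.8 Ω = 351∠18.2° Ω.

Z = 333.4 + j109.8 Ω = 351∠18.2° Ω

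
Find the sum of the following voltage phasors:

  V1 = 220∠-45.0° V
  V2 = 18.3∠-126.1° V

Step 1 — Convert each phasor to rectangular form:
  V1 = 220·(cos(-45.0°) + j·sin(-45.0°)) = 155.6 - j155.6 V
  V2 = 18.3·(cos(-126.1°) + j·sin(-126.1°)) = -10.78 - j14.79 V
Step 2 — Sum components: V_total = 144.8 - j170.3 V.
Step 3 — Convert to polar: |V_total| = 223.6 V, ∠V_total = -49.6°.

V_total = 223.6∠-49.6° V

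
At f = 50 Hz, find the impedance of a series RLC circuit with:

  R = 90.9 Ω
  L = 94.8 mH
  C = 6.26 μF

Step 1 — Angular frequency: ω = 2π·f = 2π·50 = 314.2 rad/s.
Step 2 — Component impedances:
  R: Z = R = 90.9 Ω
  L: Z = jωL = j·314.2·0.0948 = 0 + j29.78 Ω
  C: Z = 1/(jωC) = -j/(ω·C) = 0 - j508.5 Ω
Step 3 — Series combination: Z_total = R + L + C = 90.9 - j478.7 Ω = 487.3∠-79.2° Ω.

Z = 90.9 - j478.7 Ω = 487.3∠-79.2° Ω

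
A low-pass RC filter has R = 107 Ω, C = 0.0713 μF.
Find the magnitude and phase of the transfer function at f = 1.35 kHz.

Step 1 — Angular frequency: ω = 2π·1350 = 8482 rad/s.
Step 2 — Transfer function: H(jω) = 1/(1 + jωRC).
Step 3 — Denominator: 1 + jωRC = 1 + j·8482·107·7.13e-08 = 1 + j0.06471.
Step 4 — H = 0.9958 - j0.06444.
Step 5 — Magnitude: |H| = 0.9979 (-0.0 dB); phase: φ = -3.7°.

|H| = 0.9979 (-0.0 dB), φ = -3.7°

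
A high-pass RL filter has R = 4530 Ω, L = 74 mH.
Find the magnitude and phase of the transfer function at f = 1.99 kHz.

Step 1 — Angular frequency: ω = 2π·1990 = 1.25e+04 rad/s.
Step 2 — Transfer function: H(jω) = jωL/(R + jωL).
Step 3 — Numerator jωL = j·925.3; denominator R + jωL = 4530 + j925.3.
Step 4 — H = 0.04005 + j0.1961.
Step 5 — Magnitude: |H| = 0.2001 (-14.0 dB); phase: φ = 78.5°.

|H| = 0.2001 (-14.0 dB), φ = 78.5°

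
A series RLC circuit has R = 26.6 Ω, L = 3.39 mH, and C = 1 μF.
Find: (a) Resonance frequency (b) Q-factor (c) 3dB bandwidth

Step 1 — Resonance: ω₀ = 1/√(LC) = 1/√(0.00339·1e-06) = 1.718e+04 rad/s.
Step 2 — f₀ = ω₀/(2π) = 2734 Hz.
Step 3 — Series Q: Q = ω₀L/R = 1.718e+04·0.00339/26.6 = 2.189.
Step 4 — Bandwidth: Δω = ω₀/Q = 7847 rad/s; BW = Δω/(2π) = 1249 Hz.

(a) f₀ = 2734 Hz  (b) Q = 2.189  (c) BW = 1249 Hz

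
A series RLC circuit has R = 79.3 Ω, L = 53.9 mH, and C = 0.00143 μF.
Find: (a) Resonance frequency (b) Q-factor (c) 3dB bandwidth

Step 1 — Resonance: ω₀ = 1/√(LC) = 1/√(0.0539·1.43e-09) = 1.139e+05 rad/s.
Step 2 — f₀ = ω₀/(2π) = 1.813e+04 Hz.
Step 3 — Series Q: Q = ω₀L/R = 1.139e+05·0.0539/79.3 = 77.42.
Step 4 — Bandwidth: Δω = ω₀/Q = 1471 rad/s; BW = Δω/(2π) = 234.2 Hz.

(a) f₀ = 1.813e+04 Hz  (b) Q = 77.42  (c) BW = 234.2 Hz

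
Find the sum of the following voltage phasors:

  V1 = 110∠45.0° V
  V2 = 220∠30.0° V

Step 1 — Convert each phasor to rectangular form:
  V1 = 110·(cos(45.0°) + j·sin(45.0°)) = 77.78 + j77.78 V
  V2 = 220·(cos(30.0°) + j·sin(30.0°)) = 190.5 + j110 V
Step 2 — Sum components: V_total = 268.3 + j187.8 V.
Step 3 — Convert to polar: |V_total| = 327.5 V, ∠V_total = 35.0°.

V_total = 327.5∠35.0° V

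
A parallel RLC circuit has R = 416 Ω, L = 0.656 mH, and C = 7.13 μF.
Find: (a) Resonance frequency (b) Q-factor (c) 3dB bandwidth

Step 1 — Resonance: ω₀ = 1/√(LC) = 1/√(0.000656·7.13e-06) = 1.462e+04 rad/s.
Step 2 — f₀ = ω₀/(2π) = 2327 Hz.
Step 3 — Parallel Q: Q = R/(ω₀L) = 416/(1.462e+04·0.000656) = 43.37.
Step 4 — Bandwidth: Δω = ω₀/Q = 337.1 rad/s; BW = Δω/(2π) = 53.66 Hz.

(a) f₀ = 2327 Hz  (b) Q = 43.37  (c) BW = 53.66 Hz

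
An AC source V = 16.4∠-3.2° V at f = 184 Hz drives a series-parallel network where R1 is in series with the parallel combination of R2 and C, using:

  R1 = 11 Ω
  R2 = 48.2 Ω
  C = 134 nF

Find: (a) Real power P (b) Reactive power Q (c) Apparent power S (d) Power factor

Step 1 — Angular frequency: ω = 2π·f = 2π·184 = 1156 rad/s.
Step 2 — Component impedances:
  R1: Z = R = 11 Ω
  R2: Z = R = 48.2 Ω
  C: Z = 1/(jωC) = -j/(ω·C) = 0 - j6455 Ω
Step 3 — Parallel branch: R2 || C = 1/(1/R2 + 1/C) = 48.2 - j0.3599 Ω.
Step 4 — Series with R1: Z_total = R1 + (R2 || C) = 59.2 - j0.3599 Ω = 59.2∠-0.3° Ω.
Step 5 — Source phasor: V = 16.4∠-3.2° V = 16.37 - j0.9155 V.
Step 6 — Current: I = V / Z = 0.2767 - j0.01378 A = 0.277∠-2.9° A.
Step 7 — Complex power: S = V·I* = 4.543 - j0.02762 VA.
Step 8 — Real power: P = Re(S) = 4.543 W.
Step 9 — Reactive power: Q = Im(S) = -0.02762 VAR.
Step 10 — Apparent power: |S| = 4.543 VA.
Step 11 — Power factor: PF = P/|S| = 1 (leading).

(a) P = 4.543 W  (b) Q = -0.02762 VAR  (c) S = 4.543 VA  (d) PF = 1 (leading)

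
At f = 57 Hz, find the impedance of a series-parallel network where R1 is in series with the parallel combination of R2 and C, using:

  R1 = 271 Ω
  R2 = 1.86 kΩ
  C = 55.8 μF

Step 1 — Angular frequency: ω = 2π·f = 2π·57 = 358.1 rad/s.
Step 2 — Component impedances:
  R1: Z = R = 271 Ω
  R2: Z = R = 1860 Ω
  C: Z = 1/(jωC) = -j/(ω·C) = 0 - j50.04 Ω
Step 3 — Parallel branch: R2 || C = 1/(1/R2 + 1/C) = 1.345 - j50 Ω.
Step 4 — Series with R1: Z_total = R1 + (R2 || C) = 272.3 - j50 Ω = 276.9∠-10.4° Ω.

Z = 272.3 - j50 Ω = 276.9∠-10.4° Ω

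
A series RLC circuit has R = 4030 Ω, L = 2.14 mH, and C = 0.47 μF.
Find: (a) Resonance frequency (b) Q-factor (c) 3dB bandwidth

Step 1 — Resonance: ω₀ = 1/√(LC) = 1/√(0.00214·4.7e-07) = 3.153e+04 rad/s.
Step 2 — f₀ = ω₀/(2π) = 5018 Hz.
Step 3 — Series Q: Q = ω₀L/R = 3.153e+04·0.00214/4030 = 0.01674.
Step 4 — Bandwidth: Δω = ω₀/Q = 1.883e+06 rad/s; BW = Δω/(2π) = 2.997e+05 Hz.

(a) f₀ = 5018 Hz  (b) Q = 0.01674  (c) BW = 2.997e+05 Hz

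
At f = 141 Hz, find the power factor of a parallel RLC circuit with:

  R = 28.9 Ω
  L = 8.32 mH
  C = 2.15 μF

Step 1 — Angular frequency: ω = 2π·f = 2π·141 = 885.9 rad/s.
Step 2 — Component impedances:
  R: Z = R = 28.9 Ω
  L: Z = jωL = j·885.9·0.00832 = 0 + j7.371 Ω
  C: Z = 1/(jωC) = -j/(ω·C) = 0 - j525 Ω
Step 3 — Parallel combination: 1/Z_total = 1/R + 1/L + 1/C; Z_total = 1.813 + j7.007 Ω = 7.238∠75.5° Ω.
Step 4 — Power factor: PF = cos(φ) = Re(Z)/|Z| = 1.8126/7.2377 = 0.2504.
Step 5 — Type: Im(Z) = 7.007 ⇒ lagging (phase φ = 75.5°).

PF = 0.2504 (lagging, φ = 75.5°)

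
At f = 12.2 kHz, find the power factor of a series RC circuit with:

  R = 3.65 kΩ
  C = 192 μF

Step 1 — Angular frequency: ω = 2π·f = 2π·1.22e+04 = 7.665e+04 rad/s.
Step 2 — Component impedances:
  R: Z = R = 3650 Ω
  C: Z = 1/(jωC) = -j/(ω·C) = 0 - j0.06795 Ω
Step 3 — Series combination: Z_total = R + C = 3650 - j0.06795 Ω = 3650∠-0.0° Ω.
Step 4 — Power factor: PF = cos(φ) = Re(Z)/|Z| = 3650/3650 = 1.
Step 5 — Type: Im(Z) = -0.06795 ⇒ leading (phase φ = -0.0°).

PF = 1 (leading, φ = -0.0°)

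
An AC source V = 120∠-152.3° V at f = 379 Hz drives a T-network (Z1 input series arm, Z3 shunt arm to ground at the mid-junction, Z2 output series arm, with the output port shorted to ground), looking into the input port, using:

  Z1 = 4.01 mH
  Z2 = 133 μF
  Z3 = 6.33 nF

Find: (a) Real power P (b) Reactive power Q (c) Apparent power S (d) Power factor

Step 1 — Angular frequency: ω = 2π·f = 2π·379 = 2381 rad/s.
Step 2 — Component impedances:
  Z1: Z = jωL = j·2381·0.00401 = 0 + j9.549 Ω
  Z2: Z = 1/(jωC) = -j/(ω·C) = 0 - j3.157 Ω
  Z3: Z = 1/(jωC) = -j/(ω·C) = 0 - j6.634e+04 Ω
Step 3 — With the output port shorted to ground, the output series arm Z2 runs from the junction to ground; the shunt arm Z3 also runs from the junction to ground. They appear in parallel: Z3 || Z2 = 0 - j3.157 Ω.
Step 4 — Series with input arm Z1: Z_in = Z1 + (Z3 || Z2) = 0 + j6.392 Ω = 6.392∠90.0° Ω.
Step 5 — Source phasor: V = 120∠-152.3° V = -106.2 - j55.78 V.
Step 6 — Current: I = V / Z = -8.727 + j16.62 A = 18.77∠117.7° A.
Step 7 — Complex power: S = V·I* = 0 + j2253 VA.
Step 8 — Real power: P = Re(S) = 0 W.
Step 9 — Reactive power: Q = Im(S) = 2253 VAR.
Step 10 — Apparent power: |S| = 2253 VA.
Step 11 — Power factor: PF = P/|S| = 0 (lagging).

(a) P = 0 W  (b) Q = 2253 VAR  (c) S = 2253 VA  (d) PF = 0 (lagging)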